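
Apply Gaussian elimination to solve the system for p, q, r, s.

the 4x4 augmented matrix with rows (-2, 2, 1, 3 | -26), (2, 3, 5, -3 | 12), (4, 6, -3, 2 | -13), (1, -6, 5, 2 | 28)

Forward elimination on [A|b]:
R2 <- R2 - (-1)*R1:  [   0    5    6    0  -14 ]
R3 <- R3 - (-2)*R1:  [   0   10   -1    8  -65 ]
R4 <- R4 - (-1/2)*R1:  [    0    -5  11/2   7/2    15 ]
R3 <- R3 - (2)*R2:  [   0    0  -13    8  -37 ]
R4 <- R4 - (-1)*R2:  [    0     0  23/2   7/2     1 ]
R4 <- R4 - (-23/26)*R3:  [       0        0        0   275/26  -825/26 ]
Row echelon form:
[ -2  2    1       3  |      -26 ]
[  0  5    6       0  |      -14 ]
[  0  0  -13       8  |      -37 ]
[  0  0    0  275/26  |  -825/26 ]
Back-substitution:
s = (-825/26) / (275/26) = -3
r = (-37 - (8)*(-3)) / -13 = 1
q = (-14 - (6)*(1)) / 5 = -4
p = (-26 - (2)*(-4) - (1)*(1) - (3)*(-3)) / -2 = 5

(5, -4, 1, -3)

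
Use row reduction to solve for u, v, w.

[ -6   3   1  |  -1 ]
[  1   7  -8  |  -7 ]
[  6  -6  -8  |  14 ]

(-1, -2, -1)

Forward elimination on [A|b]:
R2 <- R2 - (-1/6)*R1:  [     0   15/2  -47/6  -43/6 ]
R3 <- R3 - (-1)*R1:  [  0  -3  -7  13 ]
R3 <- R3 - (-2/5)*R2:  [       0        0  -152/15   152/15 ]
Row echelon form:
[ -6     3        1  |      -1 ]
[  0  15/2    -47/6  |   -43/6 ]
[  0     0  -152/15  |  152/15 ]
Back-substitution:
w = (152/15) / (-152/15) = -1
v = (-43/6 - (-47/6)*(-1)) / (15/2) = -2
u = (-1 - (3)*(-2) - (1)*(-1)) / -6 = -1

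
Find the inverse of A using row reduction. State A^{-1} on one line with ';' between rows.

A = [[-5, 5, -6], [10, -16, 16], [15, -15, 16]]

inverse = [4/15 -1/6 4/15; -4/3 -1/6 -1/3; -3/2 0 -1/2]

Gauss-Jordan on [A | I]:
R1 <- (1/-5)*R1:  [    1    -1   6/5  |  -1/5     0     0 ]
R2 <- R2 - (10)*R1:  [  0  -6   4  |   2   1   0 ]
R3 <- R3 - (15)*R1:  [  0   0  -2  |   3   0   1 ]
R2 <- (1/-6)*R2:  [    0     1  -2/3  |  -1/3  -1/6     0 ]
R1 <- R1 - (-1)*R2:  [     1      0   8/15  |  -8/15   -1/6      0 ]
R3 <- (1/-2)*R3:  [    0     0     1  |  -3/2     0  -1/2 ]
R1 <- R1 - (8/15)*R3:  [    1     0     0  |  4/15  -1/6  4/15 ]
R2 <- R2 - (-2/3)*R3:  [    0     1     0  |  -4/3  -1/6  -1/3 ]
Right block of [I | A^{-1}] is the inverse:
[ 4/15  -1/6  4/15 ]
[ -4/3  -1/6  -1/3 ]
[ -3/2     0  -1/2 ]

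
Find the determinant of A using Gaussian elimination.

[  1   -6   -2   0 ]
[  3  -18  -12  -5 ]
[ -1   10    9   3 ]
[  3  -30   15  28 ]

det(A) = 48

Forward elimination:
R2 <- R2 - (3)*R1:  [  0   0  -6  -5 ]
R3 <- R3 - (-1)*R1:  [ 0  4  7  3 ]
R4 <- R4 - (3)*R1:  [   0  -12   21   28 ]
R2 <-> R3   (pivot in column 2 was zero)
[ 1   -6  -2   0 ]
[ 0    4   7   3 ]
[ 0    0  -6  -5 ]
[ 0  -12  21  28 ]
R4 <- R4 - (-3)*R2:  [  0   0  42  37 ]
R4 <- R4 - (-7)*R3:  [ 0  0  0  2 ]
Upper-triangular form:
[ 1  -6  -2   0 ]
[ 0   4   7   3 ]
[ 0   0  -6  -5 ]
[ 0   0   0   2 ]
det(A) = (-1)^1 * (1) * (4) * (-6) * (2) = 48  (1 row swap -> sign -1)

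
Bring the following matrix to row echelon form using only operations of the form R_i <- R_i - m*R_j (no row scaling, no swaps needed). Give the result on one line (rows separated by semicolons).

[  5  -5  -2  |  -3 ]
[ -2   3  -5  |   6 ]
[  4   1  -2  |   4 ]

Forward elimination:
R2 <- R2 - (-2/5)*R1:  [     0      1  -29/5   24/5 ]
R3 <- R3 - (4/5)*R1:  [    0     5  -2/5  32/5 ]
R3 <- R3 - (5)*R2:  [     0      0  143/5  -88/5 ]
Row echelon form:
[ 5  -5     -2  |     -3 ]
[ 0   1  -29/5  |   24/5 ]
[ 0   0  143/5  |  -88/5 ]

REF = [5 -5 -2 -3; 0 1 -29/5 24/5; 0 0 143/5 -88/5]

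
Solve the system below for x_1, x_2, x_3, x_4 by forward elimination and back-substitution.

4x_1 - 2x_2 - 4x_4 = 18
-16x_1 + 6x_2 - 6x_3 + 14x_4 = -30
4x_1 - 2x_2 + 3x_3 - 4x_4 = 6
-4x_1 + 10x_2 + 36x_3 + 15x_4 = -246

(-2, -5, -4, -4)

Forward elimination on [A|b]:
R2 <- R2 - (-4)*R1:  [  0  -2  -6  -2  42 ]
R3 <- R3 - (1)*R1:  [   0    0    3    0  -12 ]
R4 <- R4 - (-1)*R1:  [    0     8    36    11  -228 ]
R4 <- R4 - (-4)*R2:  [   0    0   12    3  -60 ]
R4 <- R4 - (4)*R3:  [   0    0    0    3  -12 ]
Row echelon form:
[ 4  -2   0  -4  |   18 ]
[ 0  -2  -6  -2  |   42 ]
[ 0   0   3   0  |  -12 ]
[ 0   0   0   3  |  -12 ]
Back-substitution:
x_4 = (-12) / 3 = -4
x_3 = (-12) / 3 = -4
x_2 = (42 - (-6)*(-4) - (-2)*(-4)) / -2 = -5
x_1 = (18 - (-2)*(-5) - (-4)*(-4)) / 4 = -2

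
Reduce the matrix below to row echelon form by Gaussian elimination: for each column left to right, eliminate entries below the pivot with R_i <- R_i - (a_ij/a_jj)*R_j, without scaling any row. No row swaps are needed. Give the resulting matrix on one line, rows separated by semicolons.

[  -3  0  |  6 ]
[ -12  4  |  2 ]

Forward elimination:
R2 <- R2 - (4)*R1:  [   0    4  -22 ]
Row echelon form:
[ -3  0  |    6 ]
[  0  4  |  -22 ]

REF = [-3 0 6; 0 4 -22]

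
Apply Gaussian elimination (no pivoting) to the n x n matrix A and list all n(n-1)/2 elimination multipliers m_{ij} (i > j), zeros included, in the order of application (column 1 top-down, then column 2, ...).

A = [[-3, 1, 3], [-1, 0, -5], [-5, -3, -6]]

Forward elimination:
R2 <- R2 - (1/3)*R1:  [    0  -1/3    -6 ]
R3 <- R3 - (5/3)*R1:  [     0  -14/3    -11 ]
R3 <- R3 - (14)*R2:  [  0   0  73 ]
Multipliers (in order of application): m_{21} = 1/3, m_{31} = 5/3, m_{32} = 14

multipliers: 1/3, 5/3, 14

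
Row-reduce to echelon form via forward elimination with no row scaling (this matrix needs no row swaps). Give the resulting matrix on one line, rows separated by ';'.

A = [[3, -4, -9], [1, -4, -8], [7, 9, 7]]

REF = [3 -4 -9; 0 -8/3 -5; 0 0 -51/8]

Forward elimination:
R2 <- R2 - (1/3)*R1:  [    0  -8/3    -5 ]
R3 <- R3 - (7/3)*R1:  [    0  55/3    28 ]
R3 <- R3 - (-55/8)*R2:  [     0      0  -51/8 ]
Row echelon form:
[ 3    -4     -9 ]
[ 0  -8/3     -5 ]
[ 0     0  -51/8 ]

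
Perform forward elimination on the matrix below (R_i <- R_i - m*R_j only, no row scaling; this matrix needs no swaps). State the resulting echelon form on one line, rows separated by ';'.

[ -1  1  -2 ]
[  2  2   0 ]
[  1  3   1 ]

Forward elimination:
R2 <- R2 - (-2)*R1:  [  0   4  -4 ]
R3 <- R3 - (-1)*R1:  [  0   4  -1 ]
R3 <- R3 - (1)*R2:  [ 0  0  3 ]
Row echelon form:
[ -1  1  -2 ]
[  0  4  -4 ]
[  0  0   3 ]

REF = [-1 1 -2; 0 4 -4; 0 0 3]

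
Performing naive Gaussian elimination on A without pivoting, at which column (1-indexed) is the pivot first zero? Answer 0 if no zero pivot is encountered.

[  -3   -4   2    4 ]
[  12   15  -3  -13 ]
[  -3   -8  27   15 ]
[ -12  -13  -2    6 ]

first zero-pivot column = 4

Naive forward elimination:
R2 <- R2 - (-4)*R1:  [  0  -1   5   3 ]
R3 <- R3 - (1)*R1:  [  0  -4  25  11 ]
R4 <- R4 - (4)*R1:  [   0    3  -10  -10 ]
R3 <- R3 - (4)*R2:  [  0   0   5  -1 ]
R4 <- R4 - (-3)*R2:  [  0   0   5  -1 ]
R4 <- R4 - (1)*R3:  [ 0  0  0  0 ]
Matrix at this point:
[ -3  -4  2   4 ]
[  0  -1  5   3 ]
[  0   0  5  -1 ]
[  0   0  0   0 ]
Pivot entry (4,4) in the last row is zero and there are no rows below to swap with -> zero pivot in column 4 (A is singular).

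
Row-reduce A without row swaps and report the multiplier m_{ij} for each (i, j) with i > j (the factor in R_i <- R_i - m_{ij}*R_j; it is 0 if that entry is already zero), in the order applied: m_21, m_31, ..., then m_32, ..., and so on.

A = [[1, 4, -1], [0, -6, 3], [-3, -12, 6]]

Forward elimination:
R2: entry in column 1 is already 0 -> m_{21} = 0 (no row operation needed)
R3 <- R3 - (-3)*R1:  [ 0  0  3 ]
R3: entry in column 2 is already 0 -> m_{32} = 0 (no row operation needed)
Multipliers (in order of application): m_{21} = 0, m_{31} = -3, m_{32} = 0

multipliers: 0, -3, 0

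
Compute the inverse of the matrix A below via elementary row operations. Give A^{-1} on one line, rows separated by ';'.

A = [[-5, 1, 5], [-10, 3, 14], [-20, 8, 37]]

Gauss-Jordan on [A | I]:
R1 <- (1/-5)*R1:  [    1  -1/5    -1  |  -1/5     0     0 ]
R2 <- R2 - (-10)*R1:  [  0   1   4  |  -2   1   0 ]
R3 <- R3 - (-20)*R1:  [  0   4  17  |  -4   0   1 ]
R1 <- R1 - (-1/5)*R2:  [    1     0  -1/5  |  -3/5   1/5     0 ]
R3 <- R3 - (4)*R2:  [  0   0   1  |   4  -4   1 ]
R1 <- R1 - (-1/5)*R3:  [    1     0     0  |   1/5  -3/5   1/5 ]
R2 <- R2 - (4)*R3:  [   0    1    0  |  -18   17   -4 ]
Right block of [I | A^{-1}] is the inverse:
[ 1/5  -3/5  1/5 ]
[ -18    17   -4 ]
[   4    -4    1 ]

inverse = [1/5 -3/5 1/5; -18 17 -4; 4 -4 1]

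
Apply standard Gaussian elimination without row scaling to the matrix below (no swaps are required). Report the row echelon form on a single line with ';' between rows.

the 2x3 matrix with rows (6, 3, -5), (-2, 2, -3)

Forward elimination:
R2 <- R2 - (-1/3)*R1:  [     0      3  -14/3 ]
Row echelon form:
[ 6  3     -5 ]
[ 0  3  -14/3 ]

REF = [6 3 -5; 0 3 -14/3]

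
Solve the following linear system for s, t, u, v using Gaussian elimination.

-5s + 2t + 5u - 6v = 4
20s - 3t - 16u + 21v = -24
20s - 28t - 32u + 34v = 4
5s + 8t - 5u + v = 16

Forward elimination on [A|b]:
R2 <- R2 - (-4)*R1:  [  0   5   4  -3  -8 ]
R3 <- R3 - (-4)*R1:  [   0  -20  -12   10   20 ]
R4 <- R4 - (-1)*R1:  [  0  10   0  -5  20 ]
R3 <- R3 - (-4)*R2:  [   0    0    4   -2  -12 ]
R4 <- R4 - (2)*R2:  [  0   0  -8   1  36 ]
R4 <- R4 - (-2)*R3:  [  0   0   0  -3  12 ]
Row echelon form:
[ -5  2  5  -6  |    4 ]
[  0  5  4  -3  |   -8 ]
[  0  0  4  -2  |  -12 ]
[  0  0  0  -3  |   12 ]
Back-substitution:
v = (12) / -3 = -4
u = (-12 - (-2)*(-4)) / 4 = -5
t = (-8 - (4)*(-5) - (-3)*(-4)) / 5 = 0
s = (4 - (2)*(0) - (5)*(-5) - (-6)*(-4)) / -5 = -1

(-1, 0, -5, -4)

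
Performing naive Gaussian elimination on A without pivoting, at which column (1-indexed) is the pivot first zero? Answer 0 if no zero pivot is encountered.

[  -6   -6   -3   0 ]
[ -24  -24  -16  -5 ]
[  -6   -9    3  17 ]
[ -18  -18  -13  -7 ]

first zero-pivot column = 2

Naive forward elimination:
R2 <- R2 - (4)*R1:  [  0   0  -4  -5 ]
R3 <- R3 - (1)*R1:  [  0  -3   6  17 ]
R4 <- R4 - (3)*R1:  [  0   0  -4  -7 ]
Matrix at this point:
[ -6  -6  -3   0 ]
[  0   0  -4  -5 ]
[  0  -3   6  17 ]
[  0   0  -4  -7 ]
Pivot entry (2,2) is zero but row 3 has -3 in column 2 -> naive elimination stops; a row interchange (e.g. R2 <-> R3) would be required here.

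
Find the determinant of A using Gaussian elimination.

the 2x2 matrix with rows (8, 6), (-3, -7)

Forward elimination:
R2 <- R2 - (-3/8)*R1:  [     0  -19/4 ]
Upper-triangular form:
[ 8      6 ]
[ 0  -19/4 ]
det(A) = (-1)^0 * (8) * (-19/4) = -38  (0 row swaps -> sign +1)

det(A) = -38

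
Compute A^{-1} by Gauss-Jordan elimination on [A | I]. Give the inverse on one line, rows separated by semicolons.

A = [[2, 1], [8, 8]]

Gauss-Jordan on [A | I]:
R1 <- (1/2)*R1:  [   1  1/2  |  1/2    0 ]
R2 <- R2 - (8)*R1:  [  0   4  |  -4   1 ]
R2 <- (1/4)*R2:  [   0    1  |   -1  1/4 ]
R1 <- R1 - (1/2)*R2:  [    1     0  |     1  -1/8 ]
Right block of [I | A^{-1}] is the inverse:
[  1  -1/8 ]
[ -1   1/4 ]

inverse = [1 -1/8; -1 1/4]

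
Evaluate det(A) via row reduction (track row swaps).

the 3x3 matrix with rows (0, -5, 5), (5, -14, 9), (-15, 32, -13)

det(A) = 100

Forward elimination:
R1 <-> R2   (pivot in column 1 was zero)
[   5  -14    9 ]
[   0   -5    5 ]
[ -15   32  -13 ]
R3 <- R3 - (-3)*R1:  [   0  -10   14 ]
R3 <- R3 - (2)*R2:  [ 0  0  4 ]
Upper-triangular form:
[ 5  -14  9 ]
[ 0   -5  5 ]
[ 0    0  4 ]
det(A) = (-1)^1 * (5) * (-5) * (4) = 100  (1 row swap -> sign -1)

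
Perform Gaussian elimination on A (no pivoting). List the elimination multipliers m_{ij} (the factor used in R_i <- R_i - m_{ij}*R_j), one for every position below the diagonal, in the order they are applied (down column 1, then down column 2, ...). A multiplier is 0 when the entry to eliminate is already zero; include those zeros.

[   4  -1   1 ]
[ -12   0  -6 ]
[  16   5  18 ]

Forward elimination:
R2 <- R2 - (-3)*R1:  [  0  -3  -3 ]
R3 <- R3 - (4)*R1:  [  0   9  14 ]
R3 <- R3 - (-3)*R2:  [ 0  0  5 ]
Multipliers (in order of application): m_{21} = -3, m_{31} = 4, m_{32} = -3

multipliers: -3, 4, -3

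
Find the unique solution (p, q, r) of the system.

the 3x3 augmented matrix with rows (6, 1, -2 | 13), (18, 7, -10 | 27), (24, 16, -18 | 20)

(3, -1, 2)

Forward elimination on [A|b]:
R2 <- R2 - (3)*R1:  [   0    4   -4  -12 ]
R3 <- R3 - (4)*R1:  [   0   12  -10  -32 ]
R3 <- R3 - (3)*R2:  [ 0  0  2  4 ]
Row echelon form:
[ 6  1  -2  |   13 ]
[ 0  4  -4  |  -12 ]
[ 0  0   2  |    4 ]
Back-substitution:
r = (4) / 2 = 2
q = (-12 - (-4)*(2)) / 4 = -1
p = (13 - (1)*(-1) - (-2)*(2)) / 6 = 3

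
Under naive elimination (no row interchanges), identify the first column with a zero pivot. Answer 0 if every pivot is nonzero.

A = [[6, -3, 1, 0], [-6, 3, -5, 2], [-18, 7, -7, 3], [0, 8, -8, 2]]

first zero-pivot column = 2

Naive forward elimination:
R2 <- R2 - (-1)*R1:  [  0   0  -4   2 ]
R3 <- R3 - (-3)*R1:  [  0  -2  -4   3 ]
Matrix at this point:
[ 6  -3   1  0 ]
[ 0   0  -4  2 ]
[ 0  -2  -4  3 ]
[ 0   8  -8  2 ]
Pivot entry (2,2) is zero but row 3 has -2 in column 2 -> naive elimination stops; a row interchange (e.g. R2 <-> R3) would be required here.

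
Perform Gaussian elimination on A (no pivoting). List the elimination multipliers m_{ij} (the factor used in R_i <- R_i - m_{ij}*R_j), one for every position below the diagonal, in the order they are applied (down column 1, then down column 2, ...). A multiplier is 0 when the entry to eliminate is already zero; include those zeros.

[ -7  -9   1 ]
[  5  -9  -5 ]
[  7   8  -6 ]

multipliers: -5/7, -1, 7/108

Forward elimination:
R2 <- R2 - (-5/7)*R1:  [      0  -108/7   -30/7 ]
R3 <- R3 - (-1)*R1:  [  0  -1  -5 ]
R3 <- R3 - (7/108)*R2:  [      0       0  -85/18 ]
Multipliers (in order of application): m_{21} = -5/7, m_{31} = -1, m_{32} = 7/108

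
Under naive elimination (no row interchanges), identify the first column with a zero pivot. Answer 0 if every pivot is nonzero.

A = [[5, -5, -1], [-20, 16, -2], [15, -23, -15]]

first zero-pivot column = 3

Naive forward elimination:
R2 <- R2 - (-4)*R1:  [  0  -4  -6 ]
R3 <- R3 - (3)*R1:  [   0   -8  -12 ]
R3 <- R3 - (2)*R2:  [ 0  0  0 ]
Matrix at this point:
[ 5  -5  -1 ]
[ 0  -4  -6 ]
[ 0   0   0 ]
Pivot entry (3,3) in the last row is zero and there are no rows below to swap with -> zero pivot in column 3 (A is singular).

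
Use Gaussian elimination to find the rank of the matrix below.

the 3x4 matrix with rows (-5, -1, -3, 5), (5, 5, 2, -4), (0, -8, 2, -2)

rank(A) = 2

Row reduction:
R2 <- R2 - (-1)*R1:  [  0   4  -1   1 ]
R3 <- R3 - (-2)*R2:  [ 0  0  0  0 ]
Row echelon form:
[ -5  -1  -3  5 ]
[  0   4  -1  1 ]
[  0   0   0  0 ]
Nonzero rows / pivot columns: 2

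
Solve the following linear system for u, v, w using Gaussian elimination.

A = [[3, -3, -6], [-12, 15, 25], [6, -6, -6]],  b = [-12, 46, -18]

(-3, -1, 1)

Forward elimination on [A|b]:
R2 <- R2 - (-4)*R1:  [  0   3   1  -2 ]
R3 <- R3 - (2)*R1:  [ 0  0  6  6 ]
Row echelon form:
[ 3  -3  -6  |  -12 ]
[ 0   3   1  |   -2 ]
[ 0   0   6  |    6 ]
Back-substitution:
w = (6) / 6 = 1
v = (-2 - (1)*(1)) / 3 = -1
u = (-12 - (-3)*(-1) - (-6)*(1)) / 3 = -3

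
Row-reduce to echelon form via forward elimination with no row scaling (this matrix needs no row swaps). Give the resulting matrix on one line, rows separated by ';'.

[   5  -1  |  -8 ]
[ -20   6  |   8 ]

Forward elimination:
R2 <- R2 - (-4)*R1:  [   0    2  -24 ]
Row echelon form:
[ 5  -1  |   -8 ]
[ 0   2  |  -24 ]

REF = [5 -1 -8; 0 2 -24]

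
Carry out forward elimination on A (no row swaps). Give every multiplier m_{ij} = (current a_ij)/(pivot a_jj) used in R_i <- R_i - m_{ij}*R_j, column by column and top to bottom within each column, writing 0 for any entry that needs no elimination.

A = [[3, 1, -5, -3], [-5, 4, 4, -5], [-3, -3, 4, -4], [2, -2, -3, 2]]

multipliers: -5/3, -1, 2/3, -6/17, -8/17, 29/43

Forward elimination:
R2 <- R2 - (-5/3)*R1:  [     0   17/3  -13/3    -10 ]
R3 <- R3 - (-1)*R1:  [  0  -2  -1  -7 ]
R4 <- R4 - (2/3)*R1:  [    0  -8/3   1/3     4 ]
R3 <- R3 - (-6/17)*R2:  [       0        0   -43/17  -179/17 ]
R4 <- R4 - (-8/17)*R2:  [      0       0  -29/17  -12/17 ]
R4 <- R4 - (29/43)*R3:  [      0       0       0  275/43 ]
Multipliers (in order of application): m_{21} = -5/3, m_{31} = -1, m_{41} = 2/3, m_{32} = -6/17, m_{42} = -8/17, m_{43} = 29/43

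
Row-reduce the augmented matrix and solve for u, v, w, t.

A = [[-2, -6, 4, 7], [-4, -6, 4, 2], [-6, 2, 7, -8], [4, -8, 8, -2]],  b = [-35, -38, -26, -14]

Forward elimination on [A|b]:
R2 <- R2 - (2)*R1:  [   0    6   -4  -12   32 ]
R3 <- R3 - (3)*R1:  [   0   20   -5  -29   79 ]
R4 <- R4 - (-2)*R1:  [   0  -20   16   12  -84 ]
R3 <- R3 - (10/3)*R2:  [     0      0   25/3     11  -83/3 ]
R4 <- R4 - (-10/3)*R2:  [    0     0   8/3   -28  68/3 ]
R4 <- R4 - (8/25)*R3:  [       0        0        0  -788/25   788/25 ]
Row echelon form:
[ -2  -6     4        7  |     -35 ]
[  0   6    -4      -12  |      32 ]
[  0   0  25/3       11  |   -83/3 ]
[  0   0     0  -788/25  |  788/25 ]
Back-substitution:
t = (788/25) / (-788/25) = -1
w = (-83/3 - (11)*(-1)) / (25/3) = -2
v = (32 - (-4)*(-2) - (-12)*(-1)) / 6 = 2
u = (-35 - (-6)*(2) - (4)*(-2) - (7)*(-1)) / -2 = 4

(4, 2, -2, -1)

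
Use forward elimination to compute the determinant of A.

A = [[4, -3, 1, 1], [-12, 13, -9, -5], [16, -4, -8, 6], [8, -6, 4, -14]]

Forward elimination:
R2 <- R2 - (-3)*R1:  [  0   4  -6  -2 ]
R3 <- R3 - (4)*R1:  [   0    8  -12    2 ]
R4 <- R4 - (2)*R1:  [   0    0    2  -16 ]
R3 <- R3 - (2)*R2:  [ 0  0  0  6 ]
R3 <-> R4   (pivot in column 3 was zero)
[ 4  -3   1    1 ]
[ 0   4  -6   -2 ]
[ 0   0   2  -16 ]
[ 0   0   0    6 ]
Upper-triangular form:
[ 4  -3   1    1 ]
[ 0   4  -6   -2 ]
[ 0   0   2  -16 ]
[ 0   0   0    6 ]
det(A) = (-1)^1 * (4) * (4) * (2) * (6) = -192  (1 row swap -> sign -1)

det(A) = -192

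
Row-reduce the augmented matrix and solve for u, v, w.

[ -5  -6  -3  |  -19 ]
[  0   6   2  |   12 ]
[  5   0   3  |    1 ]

(2, 3, -3)

Forward elimination on [A|b]:
R3 <- R3 - (-1)*R1:  [   0   -6    0  -18 ]
R3 <- R3 - (-1)*R2:  [  0   0   2  -6 ]
Row echelon form:
[ -5  -6  -3  |  -19 ]
[  0   6   2  |   12 ]
[  0   0   2  |   -6 ]
Back-substitution:
w = (-6) / 2 = -3
v = (12 - (2)*(-3)) / 6 = 3
u = (-19 - (-6)*(3) - (-3)*(-3)) / -5 = 2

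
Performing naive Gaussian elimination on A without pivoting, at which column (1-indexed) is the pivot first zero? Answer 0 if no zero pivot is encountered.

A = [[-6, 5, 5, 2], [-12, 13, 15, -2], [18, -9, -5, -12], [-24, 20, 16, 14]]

Naive forward elimination:
R2 <- R2 - (2)*R1:  [  0   3   5  -6 ]
R3 <- R3 - (-3)*R1:  [  0   6  10  -6 ]
R4 <- R4 - (4)*R1:  [  0   0  -4   6 ]
R3 <- R3 - (2)*R2:  [ 0  0  0  6 ]
Matrix at this point:
[ -6  5   5   2 ]
[  0  3   5  -6 ]
[  0  0   0   6 ]
[  0  0  -4   6 ]
Pivot entry (3,3) is zero but row 4 has -4 in column 3 -> naive elimination stops; a row interchange (e.g. R3 <-> R4) would be required here.

first zero-pivot column = 3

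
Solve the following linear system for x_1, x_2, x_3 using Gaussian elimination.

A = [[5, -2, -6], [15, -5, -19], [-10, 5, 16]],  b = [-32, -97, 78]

(-2, 2, 3)

Forward elimination on [A|b]:
R2 <- R2 - (3)*R1:  [  0   1  -1  -1 ]
R3 <- R3 - (-2)*R1:  [  0   1   4  14 ]
R3 <- R3 - (1)*R2:  [  0   0   5  15 ]
Row echelon form:
[ 5  -2  -6  |  -32 ]
[ 0   1  -1  |   -1 ]
[ 0   0   5  |   15 ]
Back-substitution:
x_3 = (15) / 5 = 3
x_2 = (-1 - (-1)*(3)) / 1 = 2
x_1 = (-32 - (-2)*(2) - (-6)*(3)) / 5 = -2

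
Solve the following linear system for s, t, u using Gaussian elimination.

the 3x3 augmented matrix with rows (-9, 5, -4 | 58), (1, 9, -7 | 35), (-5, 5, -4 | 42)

Forward elimination on [A|b]:
R2 <- R2 - (-1/9)*R1:  [     0   86/9  -67/9  373/9 ]
R3 <- R3 - (5/9)*R1:  [     0   20/9  -16/9   88/9 ]
R3 <- R3 - (10/43)*R2:  [     0      0  -2/43   6/43 ]
Row echelon form:
[ -9     5     -4  |     58 ]
[  0  86/9  -67/9  |  373/9 ]
[  0     0  -2/43  |   6/43 ]
Back-substitution:
u = (6/43) / (-2/43) = -3
t = (373/9 - (-67/9)*(-3)) / (86/9) = 2
s = (58 - (5)*(2) - (-4)*(-3)) / -9 = -4

(-4, 2, -3)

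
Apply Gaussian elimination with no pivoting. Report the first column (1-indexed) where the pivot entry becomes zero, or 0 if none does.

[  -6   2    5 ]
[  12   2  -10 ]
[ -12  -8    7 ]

first zero-pivot column = 0

Naive forward elimination:
R2 <- R2 - (-2)*R1:  [ 0  6  0 ]
R3 <- R3 - (2)*R1:  [   0  -12   -3 ]
R3 <- R3 - (-2)*R2:  [  0   0  -3 ]
All pivots nonzero; naive elimination completes without hitting a zero pivot.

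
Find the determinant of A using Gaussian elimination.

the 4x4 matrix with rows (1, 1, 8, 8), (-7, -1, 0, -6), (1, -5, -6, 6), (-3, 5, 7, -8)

det(A) = -192

Forward elimination:
R2 <- R2 - (-7)*R1:  [  0   6  56  50 ]
R3 <- R3 - (1)*R1:  [   0   -6  -14   -2 ]
R4 <- R4 - (-3)*R1:  [  0   8  31  16 ]
R3 <- R3 - (-1)*R2:  [  0   0  42  48 ]
R4 <- R4 - (4/3)*R2:  [      0       0  -131/3  -152/3 ]
R4 <- R4 - (-131/126)*R3:  [      0       0       0  -16/21 ]
Upper-triangular form:
[ 1  1   8       8 ]
[ 0  6  56      50 ]
[ 0  0  42      48 ]
[ 0  0   0  -16/21 ]
det(A) = (-1)^0 * (1) * (6) * (42) * (-16/21) = -192  (0 row swaps -> sign +1)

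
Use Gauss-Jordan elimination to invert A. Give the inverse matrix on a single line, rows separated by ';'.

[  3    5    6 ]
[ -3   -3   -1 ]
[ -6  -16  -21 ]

Gauss-Jordan on [A | I]:
R1 <- (1/3)*R1:  [   1  5/3    2  |  1/3    0    0 ]
R2 <- R2 - (-3)*R1:  [ 0  2  5  |  1  1  0 ]
R3 <- R3 - (-6)*R1:  [  0  -6  -9  |   2   0   1 ]
R2 <- (1/2)*R2:  [   0    1  5/2  |  1/2  1/2    0 ]
R1 <- R1 - (5/3)*R2:  [     1      0  -13/6  |   -1/2   -5/6      0 ]
R3 <- R3 - (-6)*R2:  [ 0  0  6  |  5  3  1 ]
R3 <- (1/6)*R3:  [   0    0    1  |  5/6  1/2  1/6 ]
R1 <- R1 - (-13/6)*R3:  [     1      0      0  |  47/36    1/4  13/36 ]
R2 <- R2 - (5/2)*R3:  [      0       1       0  |  -19/12    -3/4   -5/12 ]
Right block of [I | A^{-1}] is the inverse:
[  47/36   1/4  13/36 ]
[ -19/12  -3/4  -5/12 ]
[    5/6   1/2    1/6 ]

inverse = [47/36 1/4 13/36; -19/12 -3/4 -5/12; 5/6 1/2 1/6]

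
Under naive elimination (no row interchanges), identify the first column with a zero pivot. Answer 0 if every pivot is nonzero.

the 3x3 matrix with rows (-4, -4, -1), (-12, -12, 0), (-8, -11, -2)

first zero-pivot column = 2

Naive forward elimination:
R2 <- R2 - (3)*R1:  [ 0  0  3 ]
R3 <- R3 - (2)*R1:  [  0  -3   0 ]
Matrix at this point:
[ -4  -4  -1 ]
[  0   0   3 ]
[  0  -3   0 ]
Pivot entry (2,2) is zero but row 3 has -3 in column 2 -> naive elimination stops; a row interchange (e.g. R2 <-> R3) would be required here.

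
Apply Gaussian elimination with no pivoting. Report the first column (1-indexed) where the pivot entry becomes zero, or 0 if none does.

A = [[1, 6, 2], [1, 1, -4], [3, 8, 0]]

first zero-pivot column = 0

Naive forward elimination:
R2 <- R2 - (1)*R1:  [  0  -5  -6 ]
R3 <- R3 - (3)*R1:  [   0  -10   -6 ]
R3 <- R3 - (2)*R2:  [ 0  0  6 ]
All pivots nonzero; naive elimination completes without hitting a zero pivot.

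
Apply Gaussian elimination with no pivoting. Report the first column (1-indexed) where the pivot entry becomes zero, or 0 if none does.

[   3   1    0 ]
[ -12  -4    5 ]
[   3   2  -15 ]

first zero-pivot column = 2

Naive forward elimination:
R2 <- R2 - (-4)*R1:  [ 0  0  5 ]
R3 <- R3 - (1)*R1:  [   0    1  -15 ]
Matrix at this point:
[ 3  1    0 ]
[ 0  0    5 ]
[ 0  1  -15 ]
Pivot entry (2,2) is zero but row 3 has 1 in column 2 -> naive elimination stops; a row interchange (e.g. R2 <-> R3) would be required here.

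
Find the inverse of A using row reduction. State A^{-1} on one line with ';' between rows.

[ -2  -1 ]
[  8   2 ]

Gauss-Jordan on [A | I]:
R1 <- (1/-2)*R1:  [    1   1/2  |  -1/2     0 ]
R2 <- R2 - (8)*R1:  [  0  -2  |   4   1 ]
R2 <- (1/-2)*R2:  [    0     1  |    -2  -1/2 ]
R1 <- R1 - (1/2)*R2:  [   1    0  |  1/2  1/4 ]
Right block of [I | A^{-1}] is the inverse:
[ 1/2   1/4 ]
[  -2  -1/2 ]

inverse = [1/2 1/4; -2 -1/2]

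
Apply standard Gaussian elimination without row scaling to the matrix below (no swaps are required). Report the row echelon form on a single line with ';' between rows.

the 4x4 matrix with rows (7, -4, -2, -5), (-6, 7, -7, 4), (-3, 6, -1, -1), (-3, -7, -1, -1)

REF = [7 -4 -2 -5; 0 25/7 -61/7 -2/7; 0 0 43/5 -14/5; 0 0 0 -2444/215]

Forward elimination:
R2 <- R2 - (-6/7)*R1:  [     0   25/7  -61/7   -2/7 ]
R3 <- R3 - (-3/7)*R1:  [     0   30/7  -13/7  -22/7 ]
R4 <- R4 - (-3/7)*R1:  [     0  -61/7  -13/7  -22/7 ]
R3 <- R3 - (6/5)*R2:  [     0      0   43/5  -14/5 ]
R4 <- R4 - (-61/25)*R2:  [       0        0  -578/25   -96/25 ]
R4 <- R4 - (-578/215)*R3:  [         0          0          0  -2444/215 ]
Row echelon form:
[ 7    -4     -2         -5 ]
[ 0  25/7  -61/7       -2/7 ]
[ 0     0   43/5      -14/5 ]
[ 0     0      0  -2444/215 ]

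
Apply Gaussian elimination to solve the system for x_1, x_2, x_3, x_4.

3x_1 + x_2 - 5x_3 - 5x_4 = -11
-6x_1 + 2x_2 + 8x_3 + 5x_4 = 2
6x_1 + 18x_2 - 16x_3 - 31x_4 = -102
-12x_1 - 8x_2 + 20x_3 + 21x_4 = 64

(-2, -5, 0, 0)

Forward elimination on [A|b]:
R2 <- R2 - (-2)*R1:  [   0    4   -2   -5  -20 ]
R3 <- R3 - (2)*R1:  [   0   16   -6  -21  -80 ]
R4 <- R4 - (-4)*R1:  [  0  -4   0   1  20 ]
R3 <- R3 - (4)*R2:  [  0   0   2  -1   0 ]
R4 <- R4 - (-1)*R2:  [  0   0  -2  -4   0 ]
R4 <- R4 - (-1)*R3:  [  0   0   0  -5   0 ]
Row echelon form:
[ 3  1  -5  -5  |  -11 ]
[ 0  4  -2  -5  |  -20 ]
[ 0  0   2  -1  |    0 ]
[ 0  0   0  -5  |    0 ]
Back-substitution:
x_4 = (0) / -5 = 0
x_3 = (0 - (-1)*(0)) / 2 = 0
x_2 = (-20 - (-2)*(0) - (-5)*(0)) / 4 = -5
x_1 = (-11 - (1)*(-5) - (-5)*(0) - (-5)*(0)) / 3 = -2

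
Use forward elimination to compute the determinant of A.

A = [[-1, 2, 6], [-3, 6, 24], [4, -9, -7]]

det(A) = -6

Forward elimination:
R2 <- R2 - (3)*R1:  [ 0  0  6 ]
R3 <- R3 - (-4)*R1:  [  0  -1  17 ]
R2 <-> R3   (pivot in column 2 was zero)
[ -1   2   6 ]
[  0  -1  17 ]
[  0   0   6 ]
Upper-triangular form:
[ -1   2   6 ]
[  0  -1  17 ]
[  0   0   6 ]
det(A) = (-1)^1 * (-1) * (-1) * (6) = -6  (1 row swap -> sign -1)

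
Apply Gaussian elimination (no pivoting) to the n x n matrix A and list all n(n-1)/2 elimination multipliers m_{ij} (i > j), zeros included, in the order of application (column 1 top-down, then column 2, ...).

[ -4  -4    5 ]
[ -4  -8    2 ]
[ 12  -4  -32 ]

multipliers: 1, -3, 4

Forward elimination:
R2 <- R2 - (1)*R1:  [  0  -4  -3 ]
R3 <- R3 - (-3)*R1:  [   0  -16  -17 ]
R3 <- R3 - (4)*R2:  [  0   0  -5 ]
Multipliers (in order of application): m_{21} = 1, m_{31} = -3, m_{32} = 4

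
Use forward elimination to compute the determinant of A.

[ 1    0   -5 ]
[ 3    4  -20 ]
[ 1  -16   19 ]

Forward elimination:
R2 <- R2 - (3)*R1:  [  0   4  -5 ]
R3 <- R3 - (1)*R1:  [   0  -16   24 ]
R3 <- R3 - (-4)*R2:  [ 0  0  4 ]
Upper-triangular form:
[ 1  0  -5 ]
[ 0  4  -5 ]
[ 0  0   4 ]
det(A) = (-1)^0 * (1) * (4) * (4) = 16  (0 row swaps -> sign +1)

det(A) = 16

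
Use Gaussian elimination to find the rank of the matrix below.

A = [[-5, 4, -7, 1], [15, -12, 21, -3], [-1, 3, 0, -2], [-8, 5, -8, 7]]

Row reduction:
R2 <- R2 - (-3)*R1:  [ 0  0  0  0 ]
R3 <- R3 - (1/5)*R1:  [     0   11/5    7/5  -11/5 ]
R4 <- R4 - (8/5)*R1:  [    0  -7/5  16/5  27/5 ]
R2 <-> R3   (pivot in column 2 was zero)
[ -5     4    -7      1 ]
[  0  11/5   7/5  -11/5 ]
[  0     0     0      0 ]
[  0  -7/5  16/5   27/5 ]
R4 <- R4 - (-7/11)*R2:  [     0      0  45/11      4 ]
R3 <-> R4   (pivot in column 3 was zero)
[ -5     4     -7      1 ]
[  0  11/5    7/5  -11/5 ]
[  0     0  45/11      4 ]
[  0     0      0      0 ]
Row echelon form:
[ -5     4     -7      1 ]
[  0  11/5    7/5  -11/5 ]
[  0     0  45/11      4 ]
[  0     0      0      0 ]
Nonzero rows / pivot columns: 3

rank(A) = 3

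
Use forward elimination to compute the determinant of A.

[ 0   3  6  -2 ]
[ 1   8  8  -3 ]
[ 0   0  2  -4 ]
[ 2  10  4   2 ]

det(A) = -24

Forward elimination:
R1 <-> R2   (pivot in column 1 was zero)
[ 1   8  8  -3 ]
[ 0   3  6  -2 ]
[ 0   0  2  -4 ]
[ 2  10  4   2 ]
R4 <- R4 - (2)*R1:  [   0   -6  -12    8 ]
R4 <- R4 - (-2)*R2:  [ 0  0  0  4 ]
Upper-triangular form:
[ 1  8  8  -3 ]
[ 0  3  6  -2 ]
[ 0  0  2  -4 ]
[ 0  0  0   4 ]
det(A) = (-1)^1 * (1) * (3) * (2) * (4) = -24  (1 row swap -> sign -1)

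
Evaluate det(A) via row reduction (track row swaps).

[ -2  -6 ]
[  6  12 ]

det(A) = 12

Forward elimination:
R2 <- R2 - (-3)*R1:  [  0  -6 ]
Upper-triangular form:
[ -2  -6 ]
[  0  -6 ]
det(A) = (-1)^0 * (-2) * (-6) = 12  (0 row swaps -> sign +1)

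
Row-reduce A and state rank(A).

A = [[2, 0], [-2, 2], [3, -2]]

Row reduction:
R2 <- R2 - (-1)*R1:  [ 0  2 ]
R3 <- R3 - (3/2)*R1:  [  0  -2 ]
R3 <- R3 - (-1)*R2:  [ 0  0 ]
Row echelon form:
[ 2  0 ]
[ 0  2 ]
[ 0  0 ]
Nonzero rows / pivot columns: 2

rank(A) = 2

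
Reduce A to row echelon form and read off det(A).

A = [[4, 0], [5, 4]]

det(A) = 16

Forward elimination:
R2 <- R2 - (5/4)*R1:  [ 0  4 ]
Upper-triangular form:
[ 4  0 ]
[ 0  4 ]
det(A) = (-1)^0 * (4) * (4) = 16  (0 row swaps -> sign +1)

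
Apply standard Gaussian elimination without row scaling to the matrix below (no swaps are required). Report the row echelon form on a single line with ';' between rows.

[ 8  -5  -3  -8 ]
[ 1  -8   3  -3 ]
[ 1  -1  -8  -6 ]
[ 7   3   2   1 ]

REF = [8 -5 -3 -8; 0 -59/8 27/8 -2; 0 0 -460/59 -289/59; 0 0 0 112/115]

Forward elimination:
R2 <- R2 - (1/8)*R1:  [     0  -59/8   27/8     -2 ]
R3 <- R3 - (1/8)*R1:  [     0   -3/8  -61/8     -5 ]
R4 <- R4 - (7/8)*R1:  [    0  59/8  37/8     8 ]
R3 <- R3 - (3/59)*R2:  [       0        0  -460/59  -289/59 ]
R4 <- R4 - (-1)*R2:  [ 0  0  8  6 ]
R4 <- R4 - (-118/115)*R3:  [       0        0        0  112/115 ]
Row echelon form:
[ 8     -5       -3       -8 ]
[ 0  -59/8     27/8       -2 ]
[ 0      0  -460/59  -289/59 ]
[ 0      0        0  112/115 ]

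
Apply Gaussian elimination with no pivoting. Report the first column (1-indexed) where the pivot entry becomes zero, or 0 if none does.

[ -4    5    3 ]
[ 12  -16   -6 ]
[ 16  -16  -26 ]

first zero-pivot column = 0

Naive forward elimination:
R2 <- R2 - (-3)*R1:  [  0  -1   3 ]
R3 <- R3 - (-4)*R1:  [   0    4  -14 ]
R3 <- R3 - (-4)*R2:  [  0   0  -2 ]
All pivots nonzero; naive elimination completes without hitting a zero pivot.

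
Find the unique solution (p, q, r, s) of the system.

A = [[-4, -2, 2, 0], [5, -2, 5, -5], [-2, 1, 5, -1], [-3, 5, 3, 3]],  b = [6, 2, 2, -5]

(-1, -1, 0, -1)

Forward elimination on [A|b]:
R2 <- R2 - (-5/4)*R1:  [    0  -9/2  15/2    -5  19/2 ]
R3 <- R3 - (1/2)*R1:  [  0   2   4  -1  -1 ]
R4 <- R4 - (3/4)*R1:  [     0   13/2    3/2      3  -19/2 ]
R3 <- R3 - (-4/9)*R2:  [     0      0   22/3  -29/9   29/9 ]
R4 <- R4 - (-13/9)*R2:  [     0      0   37/3  -38/9   38/9 ]
R4 <- R4 - (37/22)*R3:  [      0       0       0   79/66  -79/66 ]
Row echelon form:
[ -4    -2     2      0  |       6 ]
[  0  -9/2  15/2     -5  |    19/2 ]
[  0     0  22/3  -29/9  |    29/9 ]
[  0     0     0  79/66  |  -79/66 ]
Back-substitution:
s = (-79/66) / (79/66) = -1
r = (29/9 - (-29/9)*(-1)) / (22/3) = 0
q = (19/2 - (15/2)*(0) - (-5)*(-1)) / (-9/2) = -1
p = (6 - (-2)*(-1) - (2)*(0)) / -4 = -1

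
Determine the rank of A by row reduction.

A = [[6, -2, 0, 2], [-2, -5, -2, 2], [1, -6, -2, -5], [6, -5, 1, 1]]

rank(A) = 4

Row reduction:
R2 <- R2 - (-1/3)*R1:  [     0  -17/3     -2    8/3 ]
R3 <- R3 - (1/6)*R1:  [     0  -17/3     -2  -16/3 ]
R4 <- R4 - (1)*R1:  [  0  -3   1  -1 ]
R3 <- R3 - (1)*R2:  [  0   0   0  -8 ]
R4 <- R4 - (9/17)*R2:  [      0       0   35/17  -41/17 ]
R3 <-> R4   (pivot in column 3 was zero)
[ 6     -2      0       2 ]
[ 0  -17/3     -2     8/3 ]
[ 0      0  35/17  -41/17 ]
[ 0      0      0      -8 ]
Row echelon form:
[ 6     -2      0       2 ]
[ 0  -17/3     -2     8/3 ]
[ 0      0  35/17  -41/17 ]
[ 0      0      0      -8 ]
Nonzero rows / pivot columns: 4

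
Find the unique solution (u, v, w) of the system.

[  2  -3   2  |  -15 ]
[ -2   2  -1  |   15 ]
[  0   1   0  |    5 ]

Forward elimination on [A|b]:
R2 <- R2 - (-1)*R1:  [  0  -1   1   0 ]
R3 <- R3 - (-1)*R2:  [ 0  0  1  5 ]
Row echelon form:
[ 2  -3  2  |  -15 ]
[ 0  -1  1  |    0 ]
[ 0   0  1  |    5 ]
Back-substitution:
w = (5) / 1 = 5
v = (0 - (1)*(5)) / -1 = 5
u = (-15 - (-3)*(5) - (2)*(5)) / 2 = -5

(-5, 5, 5)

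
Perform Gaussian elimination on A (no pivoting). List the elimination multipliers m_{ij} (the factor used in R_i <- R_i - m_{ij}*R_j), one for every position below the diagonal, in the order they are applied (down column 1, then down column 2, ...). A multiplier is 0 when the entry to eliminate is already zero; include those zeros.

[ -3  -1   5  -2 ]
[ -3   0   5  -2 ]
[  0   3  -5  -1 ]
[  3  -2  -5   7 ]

multipliers: 1, 0, -1, 3, -3, 0

Forward elimination:
R2 <- R2 - (1)*R1:  [ 0  1  0  0 ]
R3: entry in column 1 is already 0 -> m_{31} = 0 (no row operation needed)
R4 <- R4 - (-1)*R1:  [  0  -3   0   5 ]
R3 <- R3 - (3)*R2:  [  0   0  -5  -1 ]
R4 <- R4 - (-3)*R2:  [ 0  0  0  5 ]
R4: entry in column 3 is already 0 -> m_{43} = 0 (no row operation needed)
Multipliers (in order of application): m_{21} = 1, m_{31} = 0, m_{41} = -1, m_{32} = 3, m_{42} = -3, m_{43} = 0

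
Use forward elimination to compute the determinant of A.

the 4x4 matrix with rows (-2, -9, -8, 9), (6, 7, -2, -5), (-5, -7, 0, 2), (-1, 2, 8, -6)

det(A) = 510

Forward elimination:
R2 <- R2 - (-3)*R1:  [   0  -20  -26   22 ]
R3 <- R3 - (5/2)*R1:  [     0   31/2     20  -41/2 ]
R4 <- R4 - (1/2)*R1:  [     0   13/2     12  -21/2 ]
R3 <- R3 - (-31/40)*R2:  [      0       0   -3/20  -69/20 ]
R4 <- R4 - (-13/40)*R2:  [      0       0   71/20  -67/20 ]
R4 <- R4 - (-71/3)*R3:  [   0    0    0  -85 ]
Upper-triangular form:
[ -2   -9     -8       9 ]
[  0  -20    -26      22 ]
[  0    0  -3/20  -69/20 ]
[  0    0      0     -85 ]
det(A) = (-1)^0 * (-2) * (-20) * (-3/20) * (-85) = 510  (0 row swaps -> sign +1)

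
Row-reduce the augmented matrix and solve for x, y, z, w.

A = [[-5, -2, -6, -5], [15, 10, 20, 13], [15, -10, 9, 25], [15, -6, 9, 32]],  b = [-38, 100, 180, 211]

Forward elimination on [A|b]:
R2 <- R2 - (-3)*R1:  [   0    4    2   -2  -14 ]
R3 <- R3 - (-3)*R1:  [   0  -16   -9   10   66 ]
R4 <- R4 - (-3)*R1:  [   0  -12   -9   17   97 ]
R3 <- R3 - (-4)*R2:  [  0   0  -1   2  10 ]
R4 <- R4 - (-3)*R2:  [  0   0  -3  11  55 ]
R4 <- R4 - (3)*R3:  [  0   0   0   5  25 ]
Row echelon form:
[ -5  -2  -6  -5  |  -38 ]
[  0   4   2  -2  |  -14 ]
[  0   0  -1   2  |   10 ]
[  0   0   0   5  |   25 ]
Back-substitution:
w = (25) / 5 = 5
z = (10 - (2)*(5)) / -1 = 0
y = (-14 - (2)*(0) - (-2)*(5)) / 4 = -1
x = (-38 - (-2)*(-1) - (-6)*(0) - (-5)*(5)) / -5 = 3

(3, -1, 0, 5)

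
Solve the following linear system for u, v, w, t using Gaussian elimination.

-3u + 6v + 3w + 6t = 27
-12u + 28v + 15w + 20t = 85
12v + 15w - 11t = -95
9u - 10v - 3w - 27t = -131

Forward elimination on [A|b]:
R2 <- R2 - (4)*R1:  [   0    4    3   -4  -23 ]
R4 <- R4 - (-3)*R1:  [   0    8    6   -9  -50 ]
R3 <- R3 - (3)*R2:  [   0    0    6    1  -26 ]
R4 <- R4 - (2)*R2:  [  0   0   0  -1  -4 ]
Row echelon form:
[ -3  6  3   6  |   27 ]
[  0  4  3  -4  |  -23 ]
[  0  0  6   1  |  -26 ]
[  0  0  0  -1  |   -4 ]
Back-substitution:
t = (-4) / -1 = 4
w = (-26 - (1)*(4)) / 6 = -5
v = (-23 - (3)*(-5) - (-4)*(4)) / 4 = 2
u = (27 - (6)*(2) - (3)*(-5) - (6)*(4)) / -3 = -2

(-2, 2, -5, 4)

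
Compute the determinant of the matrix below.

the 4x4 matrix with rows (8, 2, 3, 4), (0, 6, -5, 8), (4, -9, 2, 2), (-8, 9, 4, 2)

det(A) = -7088

Forward elimination:
R3 <- R3 - (1/2)*R1:  [   0  -10  1/2    0 ]
R4 <- R4 - (-1)*R1:  [  0  11   7   6 ]
R3 <- R3 - (-5/3)*R2:  [     0      0  -47/6   40/3 ]
R4 <- R4 - (11/6)*R2:  [     0      0   97/6  -26/3 ]
R4 <- R4 - (-97/47)*R3:  [      0       0       0  886/47 ]
Upper-triangular form:
[ 8  2      3       4 ]
[ 0  6     -5       8 ]
[ 0  0  -47/6    40/3 ]
[ 0  0      0  886/47 ]
det(A) = (-1)^0 * (8) * (6) * (-47/6) * (886/47) = -7088  (0 row swaps -> sign +1)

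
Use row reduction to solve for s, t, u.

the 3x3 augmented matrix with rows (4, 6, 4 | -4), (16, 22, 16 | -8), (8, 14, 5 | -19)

(4, -4, 1)

Forward elimination on [A|b]:
R2 <- R2 - (4)*R1:  [  0  -2   0   8 ]
R3 <- R3 - (2)*R1:  [   0    2   -3  -11 ]
R3 <- R3 - (-1)*R2:  [  0   0  -3  -3 ]
Row echelon form:
[ 4   6   4  |  -4 ]
[ 0  -2   0  |   8 ]
[ 0   0  -3  |  -3 ]
Back-substitution:
u = (-3) / -3 = 1
t = (8) / -2 = -4
s = (-4 - (6)*(-4) - (4)*(1)) / 4 = 4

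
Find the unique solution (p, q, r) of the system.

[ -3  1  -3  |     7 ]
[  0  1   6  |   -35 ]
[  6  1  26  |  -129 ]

(1, -5, -5)

Forward elimination on [A|b]:
R3 <- R3 - (-2)*R1:  [    0     3    20  -115 ]
R3 <- R3 - (3)*R2:  [   0    0    2  -10 ]
Row echelon form:
[ -3  1  -3  |    7 ]
[  0  1   6  |  -35 ]
[  0  0   2  |  -10 ]
Back-substitution:
r = (-10) / 2 = -5
q = (-35 - (6)*(-5)) / 1 = -5
p = (7 - (1)*(-5) - (-3)*(-5)) / -3 = 1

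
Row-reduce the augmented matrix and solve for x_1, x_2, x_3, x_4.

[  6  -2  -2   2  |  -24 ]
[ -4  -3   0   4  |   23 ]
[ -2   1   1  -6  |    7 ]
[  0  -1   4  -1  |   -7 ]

Forward elimination on [A|b]:
R2 <- R2 - (-2/3)*R1:  [     0  -13/3   -4/3   16/3      7 ]
R3 <- R3 - (-1/3)*R1:  [     0    1/3    1/3  -16/3     -1 ]
R3 <- R3 - (-1/13)*R2:  [      0       0    3/13  -64/13   -6/13 ]
R4 <- R4 - (3/13)*R2:  [       0        0    56/13   -29/13  -112/13 ]
R4 <- R4 - (56/3)*R3:  [     0      0      0  269/3      0 ]
Row echelon form:
[ 6     -2    -2       2  |    -24 ]
[ 0  -13/3  -4/3    16/3  |      7 ]
[ 0      0  3/13  -64/13  |  -6/13 ]
[ 0      0     0   269/3  |      0 ]
Back-substitution:
x_4 = (0) / (269/3) = 0
x_3 = (-6/13 - (-64/13)*(0)) / (3/13) = -2
x_2 = (7 - (-4/3)*(-2) - (16/3)*(0)) / (-13/3) = -1
x_1 = (-24 - (-2)*(-1) - (-2)*(-2) - (2)*(0)) / 6 = -5

(-5, -1, -2, 0)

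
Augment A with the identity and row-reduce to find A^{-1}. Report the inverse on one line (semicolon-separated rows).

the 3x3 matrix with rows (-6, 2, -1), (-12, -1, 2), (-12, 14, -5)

inverse = [-23/150 -2/75 1/50; -14/25 3/25 4/25; -6/5 2/5 1/5]

Gauss-Jordan on [A | I]:
R1 <- (1/-6)*R1:  [    1  -1/3   1/6  |  -1/6     0     0 ]
R2 <- R2 - (-12)*R1:  [  0  -5   4  |  -2   1   0 ]
R3 <- R3 - (-12)*R1:  [  0  10  -3  |  -2   0   1 ]
R2 <- (1/-5)*R2:  [    0     1  -4/5  |   2/5  -1/5     0 ]
R1 <- R1 - (-1/3)*R2:  [     1      0  -1/10  |  -1/30  -1/15      0 ]
R3 <- R3 - (10)*R2:  [  0   0   5  |  -6   2   1 ]
R3 <- (1/5)*R3:  [    0     0     1  |  -6/5   2/5   1/5 ]
R1 <- R1 - (-1/10)*R3:  [       1        0        0  |  -23/150    -2/75     1/50 ]
R2 <- R2 - (-4/5)*R3:  [      0       1       0  |  -14/25    3/25    4/25 ]
Right block of [I | A^{-1}] is the inverse:
[ -23/150  -2/75  1/50 ]
[  -14/25   3/25  4/25 ]
[    -6/5    2/5   1/5 ]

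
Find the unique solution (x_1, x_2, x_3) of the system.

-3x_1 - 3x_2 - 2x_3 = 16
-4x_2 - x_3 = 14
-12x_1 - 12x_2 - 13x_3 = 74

(-1, -3, -2)

Forward elimination on [A|b]:
R3 <- R3 - (4)*R1:  [  0   0  -5  10 ]
Row echelon form:
[ -3  -3  -2  |  16 ]
[  0  -4  -1  |  14 ]
[  0   0  -5  |  10 ]
Back-substitution:
x_3 = (10) / -5 = -2
x_2 = (14 - (-1)*(-2)) / -4 = -3
x_1 = (16 - (-3)*(-3) - (-2)*(-2)) / -3 = -1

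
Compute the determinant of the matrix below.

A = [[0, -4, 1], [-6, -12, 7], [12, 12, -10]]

Forward elimination:
R1 <-> R2   (pivot in column 1 was zero)
[ -6  -12    7 ]
[  0   -4    1 ]
[ 12   12  -10 ]
R3 <- R3 - (-2)*R1:  [   0  -12    4 ]
R3 <- R3 - (3)*R2:  [ 0  0  1 ]
Upper-triangular form:
[ -6  -12  7 ]
[  0   -4  1 ]
[  0    0  1 ]
det(A) = (-1)^1 * (-6) * (-4) * (1) = -24  (1 row swap -> sign -1)

det(A) = -24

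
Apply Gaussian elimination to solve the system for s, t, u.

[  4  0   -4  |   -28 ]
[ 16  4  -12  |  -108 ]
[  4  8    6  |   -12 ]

Forward elimination on [A|b]:
R2 <- R2 - (4)*R1:  [ 0  4  4  4 ]
R3 <- R3 - (1)*R1:  [  0   8  10  16 ]
R3 <- R3 - (2)*R2:  [ 0  0  2  8 ]
Row echelon form:
[ 4  0  -4  |  -28 ]
[ 0  4   4  |    4 ]
[ 0  0   2  |    8 ]
Back-substitution:
u = (8) / 2 = 4
t = (4 - (4)*(4)) / 4 = -3
s = (-28 - (-4)*(4)) / 4 = -3

(-3, -3, 4)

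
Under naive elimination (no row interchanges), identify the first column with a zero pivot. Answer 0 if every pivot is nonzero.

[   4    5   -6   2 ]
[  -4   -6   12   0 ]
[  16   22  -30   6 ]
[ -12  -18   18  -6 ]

Naive forward elimination:
R2 <- R2 - (-1)*R1:  [  0  -1   6   2 ]
R3 <- R3 - (4)*R1:  [  0   2  -6  -2 ]
R4 <- R4 - (-3)*R1:  [  0  -3   0   0 ]
R3 <- R3 - (-2)*R2:  [ 0  0  6  2 ]
R4 <- R4 - (3)*R2:  [   0    0  -18   -6 ]
R4 <- R4 - (-3)*R3:  [ 0  0  0  0 ]
Matrix at this point:
[ 4   5  -6  2 ]
[ 0  -1   6  2 ]
[ 0   0   6  2 ]
[ 0   0   0  0 ]
Pivot entry (4,4) in the last row is zero and there are no rows below to swap with -> zero pivot in column 4 (A is singular).

first zero-pivot column = 4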